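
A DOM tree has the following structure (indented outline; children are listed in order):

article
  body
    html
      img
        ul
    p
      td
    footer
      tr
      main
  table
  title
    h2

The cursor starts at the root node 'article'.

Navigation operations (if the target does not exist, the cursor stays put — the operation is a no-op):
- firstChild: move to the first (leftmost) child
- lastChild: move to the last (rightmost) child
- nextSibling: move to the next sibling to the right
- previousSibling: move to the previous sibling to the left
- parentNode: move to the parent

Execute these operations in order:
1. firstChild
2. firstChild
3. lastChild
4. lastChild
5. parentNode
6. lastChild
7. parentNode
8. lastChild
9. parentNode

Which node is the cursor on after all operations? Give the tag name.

Answer: img

Derivation:
After 1 (firstChild): body
After 2 (firstChild): html
After 3 (lastChild): img
After 4 (lastChild): ul
After 5 (parentNode): img
After 6 (lastChild): ul
After 7 (parentNode): img
After 8 (lastChild): ul
After 9 (parentNode): img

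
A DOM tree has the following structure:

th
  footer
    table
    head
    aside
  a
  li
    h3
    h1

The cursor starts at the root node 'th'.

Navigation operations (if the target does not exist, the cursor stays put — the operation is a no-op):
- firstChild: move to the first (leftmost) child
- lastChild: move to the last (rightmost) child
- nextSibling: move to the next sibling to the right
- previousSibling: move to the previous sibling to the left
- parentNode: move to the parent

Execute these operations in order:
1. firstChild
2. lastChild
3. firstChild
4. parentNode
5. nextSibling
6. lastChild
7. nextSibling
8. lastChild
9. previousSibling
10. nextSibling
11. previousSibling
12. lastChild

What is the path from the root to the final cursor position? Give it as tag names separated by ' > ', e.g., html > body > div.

After 1 (firstChild): footer
After 2 (lastChild): aside
After 3 (firstChild): aside (no-op, stayed)
After 4 (parentNode): footer
After 5 (nextSibling): a
After 6 (lastChild): a (no-op, stayed)
After 7 (nextSibling): li
After 8 (lastChild): h1
After 9 (previousSibling): h3
After 10 (nextSibling): h1
After 11 (previousSibling): h3
After 12 (lastChild): h3 (no-op, stayed)

Answer: th > li > h3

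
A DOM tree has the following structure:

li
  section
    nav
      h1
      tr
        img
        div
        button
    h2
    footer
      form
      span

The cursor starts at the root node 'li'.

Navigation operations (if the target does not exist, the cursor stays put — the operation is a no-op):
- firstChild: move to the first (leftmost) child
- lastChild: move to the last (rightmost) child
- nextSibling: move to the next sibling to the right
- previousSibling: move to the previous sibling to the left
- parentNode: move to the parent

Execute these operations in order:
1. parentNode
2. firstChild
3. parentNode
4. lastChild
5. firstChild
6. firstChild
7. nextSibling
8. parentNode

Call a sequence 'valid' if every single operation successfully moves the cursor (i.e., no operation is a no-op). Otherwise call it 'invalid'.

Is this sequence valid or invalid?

Answer: invalid

Derivation:
After 1 (parentNode): li (no-op, stayed)
After 2 (firstChild): section
After 3 (parentNode): li
After 4 (lastChild): section
After 5 (firstChild): nav
After 6 (firstChild): h1
After 7 (nextSibling): tr
After 8 (parentNode): nav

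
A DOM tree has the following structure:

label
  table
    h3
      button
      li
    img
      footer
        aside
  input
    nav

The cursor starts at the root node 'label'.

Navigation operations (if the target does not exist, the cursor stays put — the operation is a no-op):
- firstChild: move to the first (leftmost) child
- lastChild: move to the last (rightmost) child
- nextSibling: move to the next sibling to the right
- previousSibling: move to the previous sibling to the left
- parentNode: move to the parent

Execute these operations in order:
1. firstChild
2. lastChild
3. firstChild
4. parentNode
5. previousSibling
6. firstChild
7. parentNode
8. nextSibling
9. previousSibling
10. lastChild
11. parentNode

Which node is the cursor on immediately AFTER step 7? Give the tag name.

Answer: h3

Derivation:
After 1 (firstChild): table
After 2 (lastChild): img
After 3 (firstChild): footer
After 4 (parentNode): img
After 5 (previousSibling): h3
After 6 (firstChild): button
After 7 (parentNode): h3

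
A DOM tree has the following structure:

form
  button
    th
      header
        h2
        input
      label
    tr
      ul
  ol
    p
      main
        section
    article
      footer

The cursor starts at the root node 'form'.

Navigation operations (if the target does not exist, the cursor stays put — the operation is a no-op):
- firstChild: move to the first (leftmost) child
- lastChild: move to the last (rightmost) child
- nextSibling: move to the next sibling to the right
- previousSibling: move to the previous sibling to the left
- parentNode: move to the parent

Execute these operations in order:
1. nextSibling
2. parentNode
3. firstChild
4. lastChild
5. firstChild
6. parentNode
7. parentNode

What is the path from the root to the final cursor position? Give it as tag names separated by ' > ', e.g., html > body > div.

After 1 (nextSibling): form (no-op, stayed)
After 2 (parentNode): form (no-op, stayed)
After 3 (firstChild): button
After 4 (lastChild): tr
After 5 (firstChild): ul
After 6 (parentNode): tr
After 7 (parentNode): button

Answer: form > button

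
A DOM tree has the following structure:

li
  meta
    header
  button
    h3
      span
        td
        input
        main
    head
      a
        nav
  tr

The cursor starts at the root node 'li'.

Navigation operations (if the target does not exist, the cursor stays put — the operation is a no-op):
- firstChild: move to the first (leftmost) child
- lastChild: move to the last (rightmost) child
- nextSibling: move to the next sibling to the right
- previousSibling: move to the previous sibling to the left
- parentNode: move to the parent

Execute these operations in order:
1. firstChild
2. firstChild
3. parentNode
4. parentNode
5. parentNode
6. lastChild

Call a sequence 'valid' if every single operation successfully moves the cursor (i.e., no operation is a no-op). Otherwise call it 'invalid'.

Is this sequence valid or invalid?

Answer: invalid

Derivation:
After 1 (firstChild): meta
After 2 (firstChild): header
After 3 (parentNode): meta
After 4 (parentNode): li
After 5 (parentNode): li (no-op, stayed)
After 6 (lastChild): tr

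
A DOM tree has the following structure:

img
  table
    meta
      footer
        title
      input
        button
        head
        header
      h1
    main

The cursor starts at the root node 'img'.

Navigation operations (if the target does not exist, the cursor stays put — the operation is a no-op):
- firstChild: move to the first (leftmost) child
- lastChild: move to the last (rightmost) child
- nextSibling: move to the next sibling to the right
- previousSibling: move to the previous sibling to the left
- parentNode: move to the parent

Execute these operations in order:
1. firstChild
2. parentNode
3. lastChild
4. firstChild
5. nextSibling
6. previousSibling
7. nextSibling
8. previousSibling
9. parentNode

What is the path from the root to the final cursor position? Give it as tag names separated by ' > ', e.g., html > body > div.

Answer: img > table

Derivation:
After 1 (firstChild): table
After 2 (parentNode): img
After 3 (lastChild): table
After 4 (firstChild): meta
After 5 (nextSibling): main
After 6 (previousSibling): meta
After 7 (nextSibling): main
After 8 (previousSibling): meta
After 9 (parentNode): table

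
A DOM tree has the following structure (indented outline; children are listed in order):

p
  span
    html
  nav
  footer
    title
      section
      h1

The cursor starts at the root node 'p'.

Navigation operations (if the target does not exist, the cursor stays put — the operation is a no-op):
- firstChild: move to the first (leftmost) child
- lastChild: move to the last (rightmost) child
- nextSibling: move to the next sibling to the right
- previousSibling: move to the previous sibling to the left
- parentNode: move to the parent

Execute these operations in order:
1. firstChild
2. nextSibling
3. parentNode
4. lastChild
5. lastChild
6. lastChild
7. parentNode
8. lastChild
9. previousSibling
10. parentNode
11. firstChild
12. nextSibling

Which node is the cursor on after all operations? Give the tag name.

After 1 (firstChild): span
After 2 (nextSibling): nav
After 3 (parentNode): p
After 4 (lastChild): footer
After 5 (lastChild): title
After 6 (lastChild): h1
After 7 (parentNode): title
After 8 (lastChild): h1
After 9 (previousSibling): section
After 10 (parentNode): title
After 11 (firstChild): section
After 12 (nextSibling): h1

Answer: h1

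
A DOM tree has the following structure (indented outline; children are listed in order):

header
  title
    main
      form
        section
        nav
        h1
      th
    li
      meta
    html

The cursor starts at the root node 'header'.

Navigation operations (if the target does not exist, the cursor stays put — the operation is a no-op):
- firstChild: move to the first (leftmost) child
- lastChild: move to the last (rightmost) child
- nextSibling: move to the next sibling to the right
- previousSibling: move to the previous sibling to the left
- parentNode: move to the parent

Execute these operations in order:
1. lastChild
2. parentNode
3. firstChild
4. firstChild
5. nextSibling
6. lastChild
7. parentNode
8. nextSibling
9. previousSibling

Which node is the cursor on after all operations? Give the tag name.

After 1 (lastChild): title
After 2 (parentNode): header
After 3 (firstChild): title
After 4 (firstChild): main
After 5 (nextSibling): li
After 6 (lastChild): meta
After 7 (parentNode): li
After 8 (nextSibling): html
After 9 (previousSibling): li

Answer: li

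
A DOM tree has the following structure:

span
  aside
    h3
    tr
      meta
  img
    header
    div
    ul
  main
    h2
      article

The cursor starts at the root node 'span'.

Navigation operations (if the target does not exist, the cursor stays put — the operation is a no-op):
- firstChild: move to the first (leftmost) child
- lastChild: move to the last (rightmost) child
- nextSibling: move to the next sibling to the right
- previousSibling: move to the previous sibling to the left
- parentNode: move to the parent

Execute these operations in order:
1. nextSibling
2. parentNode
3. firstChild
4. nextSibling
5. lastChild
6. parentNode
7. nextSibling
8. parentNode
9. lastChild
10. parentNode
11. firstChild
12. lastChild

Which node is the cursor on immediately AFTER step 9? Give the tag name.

Answer: main

Derivation:
After 1 (nextSibling): span (no-op, stayed)
After 2 (parentNode): span (no-op, stayed)
After 3 (firstChild): aside
After 4 (nextSibling): img
After 5 (lastChild): ul
After 6 (parentNode): img
After 7 (nextSibling): main
After 8 (parentNode): span
After 9 (lastChild): main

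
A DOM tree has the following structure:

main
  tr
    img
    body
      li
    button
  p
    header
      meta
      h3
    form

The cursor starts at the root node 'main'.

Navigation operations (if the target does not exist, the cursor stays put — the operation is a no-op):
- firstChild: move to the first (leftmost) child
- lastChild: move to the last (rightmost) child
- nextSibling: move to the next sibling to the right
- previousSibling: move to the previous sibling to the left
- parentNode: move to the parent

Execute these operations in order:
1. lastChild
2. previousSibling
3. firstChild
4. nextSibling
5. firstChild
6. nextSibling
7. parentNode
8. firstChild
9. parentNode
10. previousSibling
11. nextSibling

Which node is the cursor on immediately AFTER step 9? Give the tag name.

Answer: body

Derivation:
After 1 (lastChild): p
After 2 (previousSibling): tr
After 3 (firstChild): img
After 4 (nextSibling): body
After 5 (firstChild): li
After 6 (nextSibling): li (no-op, stayed)
After 7 (parentNode): body
After 8 (firstChild): li
After 9 (parentNode): body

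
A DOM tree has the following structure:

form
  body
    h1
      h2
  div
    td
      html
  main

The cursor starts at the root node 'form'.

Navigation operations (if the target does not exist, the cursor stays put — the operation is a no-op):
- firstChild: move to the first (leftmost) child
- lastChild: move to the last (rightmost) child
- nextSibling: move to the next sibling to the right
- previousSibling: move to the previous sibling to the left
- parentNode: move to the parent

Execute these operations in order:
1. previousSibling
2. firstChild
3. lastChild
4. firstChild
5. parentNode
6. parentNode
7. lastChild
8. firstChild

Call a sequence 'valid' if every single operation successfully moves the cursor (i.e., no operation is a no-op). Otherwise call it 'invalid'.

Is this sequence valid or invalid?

After 1 (previousSibling): form (no-op, stayed)
After 2 (firstChild): body
After 3 (lastChild): h1
After 4 (firstChild): h2
After 5 (parentNode): h1
After 6 (parentNode): body
After 7 (lastChild): h1
After 8 (firstChild): h2

Answer: invalid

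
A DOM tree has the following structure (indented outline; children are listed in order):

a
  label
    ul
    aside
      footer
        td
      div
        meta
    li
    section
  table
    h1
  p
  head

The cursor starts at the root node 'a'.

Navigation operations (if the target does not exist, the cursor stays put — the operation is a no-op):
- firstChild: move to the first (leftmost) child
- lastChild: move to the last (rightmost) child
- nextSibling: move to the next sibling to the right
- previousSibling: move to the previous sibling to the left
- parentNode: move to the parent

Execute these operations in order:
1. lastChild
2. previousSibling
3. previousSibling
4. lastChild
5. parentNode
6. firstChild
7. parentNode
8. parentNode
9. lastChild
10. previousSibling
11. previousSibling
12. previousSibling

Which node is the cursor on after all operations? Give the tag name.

Answer: label

Derivation:
After 1 (lastChild): head
After 2 (previousSibling): p
After 3 (previousSibling): table
After 4 (lastChild): h1
After 5 (parentNode): table
After 6 (firstChild): h1
After 7 (parentNode): table
After 8 (parentNode): a
After 9 (lastChild): head
After 10 (previousSibling): p
After 11 (previousSibling): table
After 12 (previousSibling): label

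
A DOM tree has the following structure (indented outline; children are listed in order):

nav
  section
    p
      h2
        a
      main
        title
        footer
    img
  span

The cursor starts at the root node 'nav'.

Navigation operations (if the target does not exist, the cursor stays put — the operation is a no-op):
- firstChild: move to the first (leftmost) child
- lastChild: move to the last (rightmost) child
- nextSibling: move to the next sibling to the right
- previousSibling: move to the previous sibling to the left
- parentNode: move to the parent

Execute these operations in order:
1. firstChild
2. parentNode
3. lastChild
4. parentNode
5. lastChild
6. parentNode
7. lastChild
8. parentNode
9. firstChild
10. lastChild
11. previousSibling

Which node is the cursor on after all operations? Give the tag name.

Answer: p

Derivation:
After 1 (firstChild): section
After 2 (parentNode): nav
After 3 (lastChild): span
After 4 (parentNode): nav
After 5 (lastChild): span
After 6 (parentNode): nav
After 7 (lastChild): span
After 8 (parentNode): nav
After 9 (firstChild): section
After 10 (lastChild): img
After 11 (previousSibling): p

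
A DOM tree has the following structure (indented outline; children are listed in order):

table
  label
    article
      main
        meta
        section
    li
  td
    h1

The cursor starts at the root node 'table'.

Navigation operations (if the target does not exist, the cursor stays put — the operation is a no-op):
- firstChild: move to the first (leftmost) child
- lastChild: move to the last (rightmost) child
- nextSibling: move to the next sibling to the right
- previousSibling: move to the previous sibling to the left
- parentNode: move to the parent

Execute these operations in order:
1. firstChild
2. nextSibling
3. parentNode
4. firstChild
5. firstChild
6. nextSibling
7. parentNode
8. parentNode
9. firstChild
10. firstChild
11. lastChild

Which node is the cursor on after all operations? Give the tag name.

After 1 (firstChild): label
After 2 (nextSibling): td
After 3 (parentNode): table
After 4 (firstChild): label
After 5 (firstChild): article
After 6 (nextSibling): li
After 7 (parentNode): label
After 8 (parentNode): table
After 9 (firstChild): label
After 10 (firstChild): article
After 11 (lastChild): main

Answer: main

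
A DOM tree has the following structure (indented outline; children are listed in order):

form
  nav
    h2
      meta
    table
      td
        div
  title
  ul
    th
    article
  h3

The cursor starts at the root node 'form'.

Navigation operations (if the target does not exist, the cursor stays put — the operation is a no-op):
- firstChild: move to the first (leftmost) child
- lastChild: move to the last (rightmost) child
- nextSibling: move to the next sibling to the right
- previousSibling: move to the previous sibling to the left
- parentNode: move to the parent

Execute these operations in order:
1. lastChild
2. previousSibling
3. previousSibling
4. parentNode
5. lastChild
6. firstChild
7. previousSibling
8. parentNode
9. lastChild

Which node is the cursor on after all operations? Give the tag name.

Answer: h3

Derivation:
After 1 (lastChild): h3
After 2 (previousSibling): ul
After 3 (previousSibling): title
After 4 (parentNode): form
After 5 (lastChild): h3
After 6 (firstChild): h3 (no-op, stayed)
After 7 (previousSibling): ul
After 8 (parentNode): form
After 9 (lastChild): h3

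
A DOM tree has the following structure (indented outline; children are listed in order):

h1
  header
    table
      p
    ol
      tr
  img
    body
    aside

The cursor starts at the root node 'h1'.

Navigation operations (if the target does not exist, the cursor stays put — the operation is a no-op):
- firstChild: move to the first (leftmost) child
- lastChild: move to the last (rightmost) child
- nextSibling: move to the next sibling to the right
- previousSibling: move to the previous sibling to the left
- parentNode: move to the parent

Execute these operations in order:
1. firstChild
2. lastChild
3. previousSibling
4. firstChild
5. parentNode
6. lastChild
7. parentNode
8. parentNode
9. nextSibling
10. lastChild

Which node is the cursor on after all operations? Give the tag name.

After 1 (firstChild): header
After 2 (lastChild): ol
After 3 (previousSibling): table
After 4 (firstChild): p
After 5 (parentNode): table
After 6 (lastChild): p
After 7 (parentNode): table
After 8 (parentNode): header
After 9 (nextSibling): img
After 10 (lastChild): aside

Answer: aside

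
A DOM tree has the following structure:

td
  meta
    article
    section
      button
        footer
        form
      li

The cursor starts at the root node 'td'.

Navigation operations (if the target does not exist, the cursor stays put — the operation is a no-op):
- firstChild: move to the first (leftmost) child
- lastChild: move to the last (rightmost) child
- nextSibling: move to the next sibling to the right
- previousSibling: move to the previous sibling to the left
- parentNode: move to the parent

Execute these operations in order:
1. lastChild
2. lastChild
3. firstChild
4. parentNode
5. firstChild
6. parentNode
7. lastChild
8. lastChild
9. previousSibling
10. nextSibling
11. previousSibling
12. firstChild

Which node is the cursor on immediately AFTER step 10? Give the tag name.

Answer: li

Derivation:
After 1 (lastChild): meta
After 2 (lastChild): section
After 3 (firstChild): button
After 4 (parentNode): section
After 5 (firstChild): button
After 6 (parentNode): section
After 7 (lastChild): li
After 8 (lastChild): li (no-op, stayed)
After 9 (previousSibling): button
After 10 (nextSibling): li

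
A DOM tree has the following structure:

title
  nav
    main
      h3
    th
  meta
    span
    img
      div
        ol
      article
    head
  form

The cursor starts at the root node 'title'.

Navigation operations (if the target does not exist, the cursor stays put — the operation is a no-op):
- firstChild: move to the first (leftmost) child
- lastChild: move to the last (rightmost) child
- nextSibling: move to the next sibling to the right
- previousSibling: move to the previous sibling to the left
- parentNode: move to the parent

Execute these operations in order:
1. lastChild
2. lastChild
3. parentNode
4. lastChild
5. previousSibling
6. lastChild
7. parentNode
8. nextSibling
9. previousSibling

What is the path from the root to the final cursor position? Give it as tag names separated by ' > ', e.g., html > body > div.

After 1 (lastChild): form
After 2 (lastChild): form (no-op, stayed)
After 3 (parentNode): title
After 4 (lastChild): form
After 5 (previousSibling): meta
After 6 (lastChild): head
After 7 (parentNode): meta
After 8 (nextSibling): form
After 9 (previousSibling): meta

Answer: title > meta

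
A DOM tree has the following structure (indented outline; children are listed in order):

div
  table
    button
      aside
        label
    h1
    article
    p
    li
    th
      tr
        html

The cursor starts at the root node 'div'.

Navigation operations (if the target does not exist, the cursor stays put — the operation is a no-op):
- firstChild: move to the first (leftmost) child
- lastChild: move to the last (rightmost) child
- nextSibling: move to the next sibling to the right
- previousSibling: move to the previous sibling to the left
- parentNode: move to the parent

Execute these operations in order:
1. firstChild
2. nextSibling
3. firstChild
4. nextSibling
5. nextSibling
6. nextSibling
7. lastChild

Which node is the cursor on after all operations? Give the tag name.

Answer: p

Derivation:
After 1 (firstChild): table
After 2 (nextSibling): table (no-op, stayed)
After 3 (firstChild): button
After 4 (nextSibling): h1
After 5 (nextSibling): article
After 6 (nextSibling): p
After 7 (lastChild): p (no-op, stayed)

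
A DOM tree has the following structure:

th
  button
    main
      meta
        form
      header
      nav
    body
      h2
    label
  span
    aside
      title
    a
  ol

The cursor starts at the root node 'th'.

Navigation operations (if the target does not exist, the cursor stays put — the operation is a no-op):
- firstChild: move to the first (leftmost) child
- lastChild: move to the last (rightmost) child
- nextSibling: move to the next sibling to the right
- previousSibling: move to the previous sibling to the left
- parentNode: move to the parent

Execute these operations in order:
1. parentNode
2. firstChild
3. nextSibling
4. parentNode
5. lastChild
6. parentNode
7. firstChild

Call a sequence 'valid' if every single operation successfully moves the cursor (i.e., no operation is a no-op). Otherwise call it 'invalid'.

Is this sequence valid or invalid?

Answer: invalid

Derivation:
After 1 (parentNode): th (no-op, stayed)
After 2 (firstChild): button
After 3 (nextSibling): span
After 4 (parentNode): th
After 5 (lastChild): ol
After 6 (parentNode): th
After 7 (firstChild): button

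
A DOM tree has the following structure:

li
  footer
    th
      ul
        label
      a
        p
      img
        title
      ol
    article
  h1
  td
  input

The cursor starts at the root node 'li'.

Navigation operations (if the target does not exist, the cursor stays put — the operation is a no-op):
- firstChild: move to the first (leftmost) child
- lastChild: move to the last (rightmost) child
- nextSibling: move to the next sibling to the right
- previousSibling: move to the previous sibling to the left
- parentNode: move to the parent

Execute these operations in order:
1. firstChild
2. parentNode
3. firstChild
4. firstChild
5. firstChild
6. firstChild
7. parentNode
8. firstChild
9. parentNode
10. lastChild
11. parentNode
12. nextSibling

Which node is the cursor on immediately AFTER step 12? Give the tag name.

Answer: a

Derivation:
After 1 (firstChild): footer
After 2 (parentNode): li
After 3 (firstChild): footer
After 4 (firstChild): th
After 5 (firstChild): ul
After 6 (firstChild): label
After 7 (parentNode): ul
After 8 (firstChild): label
After 9 (parentNode): ul
After 10 (lastChild): label
After 11 (parentNode): ul
After 12 (nextSibling): a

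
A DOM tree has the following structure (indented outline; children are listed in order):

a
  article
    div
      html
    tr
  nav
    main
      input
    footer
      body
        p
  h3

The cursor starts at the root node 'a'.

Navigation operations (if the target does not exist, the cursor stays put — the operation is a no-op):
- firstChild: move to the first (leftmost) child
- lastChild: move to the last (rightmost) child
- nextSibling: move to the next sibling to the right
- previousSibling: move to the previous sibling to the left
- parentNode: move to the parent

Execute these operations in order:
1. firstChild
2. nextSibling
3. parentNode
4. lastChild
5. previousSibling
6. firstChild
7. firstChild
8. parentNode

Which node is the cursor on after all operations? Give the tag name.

Answer: main

Derivation:
After 1 (firstChild): article
After 2 (nextSibling): nav
After 3 (parentNode): a
After 4 (lastChild): h3
After 5 (previousSibling): nav
After 6 (firstChild): main
After 7 (firstChild): input
After 8 (parentNode): main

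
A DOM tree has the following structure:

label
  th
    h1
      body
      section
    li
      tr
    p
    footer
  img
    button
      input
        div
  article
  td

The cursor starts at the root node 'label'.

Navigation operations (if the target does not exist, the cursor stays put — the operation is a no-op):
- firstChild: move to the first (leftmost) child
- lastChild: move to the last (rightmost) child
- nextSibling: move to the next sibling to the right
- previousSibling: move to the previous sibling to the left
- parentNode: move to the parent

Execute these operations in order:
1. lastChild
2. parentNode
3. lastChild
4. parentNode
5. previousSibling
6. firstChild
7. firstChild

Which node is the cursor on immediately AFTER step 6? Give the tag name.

After 1 (lastChild): td
After 2 (parentNode): label
After 3 (lastChild): td
After 4 (parentNode): label
After 5 (previousSibling): label (no-op, stayed)
After 6 (firstChild): th

Answer: th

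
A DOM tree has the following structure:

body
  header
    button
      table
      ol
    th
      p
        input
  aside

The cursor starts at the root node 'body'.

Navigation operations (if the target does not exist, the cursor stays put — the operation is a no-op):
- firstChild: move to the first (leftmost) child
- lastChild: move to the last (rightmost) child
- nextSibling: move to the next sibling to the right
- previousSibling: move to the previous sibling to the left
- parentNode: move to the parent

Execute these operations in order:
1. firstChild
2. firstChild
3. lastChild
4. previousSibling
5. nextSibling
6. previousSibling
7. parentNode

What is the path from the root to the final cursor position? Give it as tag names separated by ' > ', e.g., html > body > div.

Answer: body > header > button

Derivation:
After 1 (firstChild): header
After 2 (firstChild): button
After 3 (lastChild): ol
After 4 (previousSibling): table
After 5 (nextSibling): ol
After 6 (previousSibling): table
After 7 (parentNode): button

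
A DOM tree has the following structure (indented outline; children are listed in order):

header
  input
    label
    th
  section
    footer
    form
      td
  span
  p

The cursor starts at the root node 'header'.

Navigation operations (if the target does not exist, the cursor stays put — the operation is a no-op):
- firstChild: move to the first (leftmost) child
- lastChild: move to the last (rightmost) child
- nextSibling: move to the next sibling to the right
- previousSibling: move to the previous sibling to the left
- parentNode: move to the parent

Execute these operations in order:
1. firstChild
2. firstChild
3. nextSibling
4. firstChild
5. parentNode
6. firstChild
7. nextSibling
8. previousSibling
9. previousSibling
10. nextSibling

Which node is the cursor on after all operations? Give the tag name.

After 1 (firstChild): input
After 2 (firstChild): label
After 3 (nextSibling): th
After 4 (firstChild): th (no-op, stayed)
After 5 (parentNode): input
After 6 (firstChild): label
After 7 (nextSibling): th
After 8 (previousSibling): label
After 9 (previousSibling): label (no-op, stayed)
After 10 (nextSibling): th

Answer: th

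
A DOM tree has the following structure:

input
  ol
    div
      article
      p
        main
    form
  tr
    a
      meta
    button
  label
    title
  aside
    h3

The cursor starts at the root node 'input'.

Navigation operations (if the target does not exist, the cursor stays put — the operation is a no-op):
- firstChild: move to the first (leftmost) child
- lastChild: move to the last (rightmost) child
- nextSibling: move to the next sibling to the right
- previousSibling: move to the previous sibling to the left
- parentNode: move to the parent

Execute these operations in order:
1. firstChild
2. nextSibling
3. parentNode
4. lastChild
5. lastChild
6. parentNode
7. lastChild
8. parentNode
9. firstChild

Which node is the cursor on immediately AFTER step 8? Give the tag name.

After 1 (firstChild): ol
After 2 (nextSibling): tr
After 3 (parentNode): input
After 4 (lastChild): aside
After 5 (lastChild): h3
After 6 (parentNode): aside
After 7 (lastChild): h3
After 8 (parentNode): aside

Answer: aside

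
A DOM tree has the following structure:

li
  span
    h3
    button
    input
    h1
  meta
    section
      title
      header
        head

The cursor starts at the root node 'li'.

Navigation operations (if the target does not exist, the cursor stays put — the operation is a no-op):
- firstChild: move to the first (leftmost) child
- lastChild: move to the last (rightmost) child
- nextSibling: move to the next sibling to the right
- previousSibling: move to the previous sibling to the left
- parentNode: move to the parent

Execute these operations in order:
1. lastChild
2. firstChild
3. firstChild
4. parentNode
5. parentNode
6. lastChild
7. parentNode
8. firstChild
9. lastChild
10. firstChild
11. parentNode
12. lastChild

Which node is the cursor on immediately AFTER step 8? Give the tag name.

Answer: section

Derivation:
After 1 (lastChild): meta
After 2 (firstChild): section
After 3 (firstChild): title
After 4 (parentNode): section
After 5 (parentNode): meta
After 6 (lastChild): section
After 7 (parentNode): meta
After 8 (firstChild): section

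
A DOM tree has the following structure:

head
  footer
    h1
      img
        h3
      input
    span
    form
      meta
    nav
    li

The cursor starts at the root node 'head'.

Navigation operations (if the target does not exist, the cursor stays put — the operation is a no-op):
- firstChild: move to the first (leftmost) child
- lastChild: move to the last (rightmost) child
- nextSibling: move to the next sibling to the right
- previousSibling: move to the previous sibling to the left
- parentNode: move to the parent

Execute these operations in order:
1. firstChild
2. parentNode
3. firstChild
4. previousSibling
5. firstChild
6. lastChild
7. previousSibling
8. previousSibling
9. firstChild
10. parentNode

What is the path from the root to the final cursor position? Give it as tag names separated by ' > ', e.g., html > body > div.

After 1 (firstChild): footer
After 2 (parentNode): head
After 3 (firstChild): footer
After 4 (previousSibling): footer (no-op, stayed)
After 5 (firstChild): h1
After 6 (lastChild): input
After 7 (previousSibling): img
After 8 (previousSibling): img (no-op, stayed)
After 9 (firstChild): h3
After 10 (parentNode): img

Answer: head > footer > h1 > img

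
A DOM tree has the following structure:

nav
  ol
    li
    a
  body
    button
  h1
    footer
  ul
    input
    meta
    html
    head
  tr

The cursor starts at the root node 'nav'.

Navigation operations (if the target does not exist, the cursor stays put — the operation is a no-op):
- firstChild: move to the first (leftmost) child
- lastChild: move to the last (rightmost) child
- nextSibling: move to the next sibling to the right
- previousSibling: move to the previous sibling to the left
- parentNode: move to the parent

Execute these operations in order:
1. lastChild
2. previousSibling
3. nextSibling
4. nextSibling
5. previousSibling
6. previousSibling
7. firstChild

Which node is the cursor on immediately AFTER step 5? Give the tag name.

After 1 (lastChild): tr
After 2 (previousSibling): ul
After 3 (nextSibling): tr
After 4 (nextSibling): tr (no-op, stayed)
After 5 (previousSibling): ul

Answer: ul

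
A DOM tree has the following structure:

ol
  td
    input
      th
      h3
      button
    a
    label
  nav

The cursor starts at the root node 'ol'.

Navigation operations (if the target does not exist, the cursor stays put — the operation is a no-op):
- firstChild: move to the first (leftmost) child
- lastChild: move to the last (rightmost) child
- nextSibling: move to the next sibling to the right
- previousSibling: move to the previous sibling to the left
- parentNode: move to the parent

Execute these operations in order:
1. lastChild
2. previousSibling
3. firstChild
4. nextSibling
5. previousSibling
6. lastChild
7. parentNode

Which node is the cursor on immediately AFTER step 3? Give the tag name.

After 1 (lastChild): nav
After 2 (previousSibling): td
After 3 (firstChild): input

Answer: input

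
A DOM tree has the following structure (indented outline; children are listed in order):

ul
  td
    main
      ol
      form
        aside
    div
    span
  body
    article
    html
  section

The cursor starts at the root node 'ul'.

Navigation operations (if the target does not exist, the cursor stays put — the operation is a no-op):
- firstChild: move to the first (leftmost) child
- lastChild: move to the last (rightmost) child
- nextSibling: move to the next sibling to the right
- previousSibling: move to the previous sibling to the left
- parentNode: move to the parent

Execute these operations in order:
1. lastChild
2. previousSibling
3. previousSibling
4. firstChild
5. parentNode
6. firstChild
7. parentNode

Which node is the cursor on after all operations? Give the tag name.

After 1 (lastChild): section
After 2 (previousSibling): body
After 3 (previousSibling): td
After 4 (firstChild): main
After 5 (parentNode): td
After 6 (firstChild): main
After 7 (parentNode): td

Answer: td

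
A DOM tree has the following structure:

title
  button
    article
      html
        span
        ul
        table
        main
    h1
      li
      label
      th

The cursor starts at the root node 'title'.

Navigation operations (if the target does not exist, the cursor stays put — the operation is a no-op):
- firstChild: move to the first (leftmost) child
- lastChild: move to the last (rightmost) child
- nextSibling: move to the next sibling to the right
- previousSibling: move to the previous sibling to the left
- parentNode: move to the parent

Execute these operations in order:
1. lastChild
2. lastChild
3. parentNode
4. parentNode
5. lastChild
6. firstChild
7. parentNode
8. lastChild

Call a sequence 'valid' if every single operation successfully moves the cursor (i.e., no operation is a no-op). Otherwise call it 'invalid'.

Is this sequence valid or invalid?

Answer: valid

Derivation:
After 1 (lastChild): button
After 2 (lastChild): h1
After 3 (parentNode): button
After 4 (parentNode): title
After 5 (lastChild): button
After 6 (firstChild): article
After 7 (parentNode): button
After 8 (lastChild): h1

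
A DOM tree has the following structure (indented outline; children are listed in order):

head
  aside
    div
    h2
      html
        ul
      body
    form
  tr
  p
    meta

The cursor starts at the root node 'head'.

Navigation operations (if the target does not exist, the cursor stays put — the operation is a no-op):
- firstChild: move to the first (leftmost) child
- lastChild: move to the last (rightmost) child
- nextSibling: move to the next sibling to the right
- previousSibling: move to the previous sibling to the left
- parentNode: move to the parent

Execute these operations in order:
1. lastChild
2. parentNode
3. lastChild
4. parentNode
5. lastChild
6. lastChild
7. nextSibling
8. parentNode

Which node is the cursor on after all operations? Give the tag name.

After 1 (lastChild): p
After 2 (parentNode): head
After 3 (lastChild): p
After 4 (parentNode): head
After 5 (lastChild): p
After 6 (lastChild): meta
After 7 (nextSibling): meta (no-op, stayed)
After 8 (parentNode): p

Answer: p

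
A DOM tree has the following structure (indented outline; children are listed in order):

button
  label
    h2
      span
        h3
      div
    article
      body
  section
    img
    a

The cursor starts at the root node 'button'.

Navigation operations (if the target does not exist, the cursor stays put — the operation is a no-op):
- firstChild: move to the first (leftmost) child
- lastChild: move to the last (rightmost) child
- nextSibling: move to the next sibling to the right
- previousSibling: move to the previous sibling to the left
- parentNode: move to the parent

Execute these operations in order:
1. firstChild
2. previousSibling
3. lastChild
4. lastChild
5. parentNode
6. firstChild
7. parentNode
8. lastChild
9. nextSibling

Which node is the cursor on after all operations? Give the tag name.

After 1 (firstChild): label
After 2 (previousSibling): label (no-op, stayed)
After 3 (lastChild): article
After 4 (lastChild): body
After 5 (parentNode): article
After 6 (firstChild): body
After 7 (parentNode): article
After 8 (lastChild): body
After 9 (nextSibling): body (no-op, stayed)

Answer: body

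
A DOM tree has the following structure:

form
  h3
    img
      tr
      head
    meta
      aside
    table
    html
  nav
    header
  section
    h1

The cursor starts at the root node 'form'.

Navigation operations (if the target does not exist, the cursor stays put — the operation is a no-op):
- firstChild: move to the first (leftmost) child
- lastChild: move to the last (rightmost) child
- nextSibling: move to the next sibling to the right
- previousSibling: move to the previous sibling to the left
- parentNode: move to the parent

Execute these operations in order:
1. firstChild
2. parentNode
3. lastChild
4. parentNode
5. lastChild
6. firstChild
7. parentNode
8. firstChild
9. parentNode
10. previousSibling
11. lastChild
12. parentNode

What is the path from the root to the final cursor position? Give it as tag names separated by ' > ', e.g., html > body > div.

After 1 (firstChild): h3
After 2 (parentNode): form
After 3 (lastChild): section
After 4 (parentNode): form
After 5 (lastChild): section
After 6 (firstChild): h1
After 7 (parentNode): section
After 8 (firstChild): h1
After 9 (parentNode): section
After 10 (previousSibling): nav
After 11 (lastChild): header
After 12 (parentNode): nav

Answer: form > nav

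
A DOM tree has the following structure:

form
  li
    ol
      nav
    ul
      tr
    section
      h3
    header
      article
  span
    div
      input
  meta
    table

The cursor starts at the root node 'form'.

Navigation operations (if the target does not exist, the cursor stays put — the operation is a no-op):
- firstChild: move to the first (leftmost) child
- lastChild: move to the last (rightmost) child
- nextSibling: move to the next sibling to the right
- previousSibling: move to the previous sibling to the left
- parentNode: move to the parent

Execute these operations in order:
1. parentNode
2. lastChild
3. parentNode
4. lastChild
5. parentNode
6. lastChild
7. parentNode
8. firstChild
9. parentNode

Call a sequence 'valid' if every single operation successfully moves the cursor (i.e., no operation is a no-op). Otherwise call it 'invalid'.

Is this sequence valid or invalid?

After 1 (parentNode): form (no-op, stayed)
After 2 (lastChild): meta
After 3 (parentNode): form
After 4 (lastChild): meta
After 5 (parentNode): form
After 6 (lastChild): meta
After 7 (parentNode): form
After 8 (firstChild): li
After 9 (parentNode): form

Answer: invalid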